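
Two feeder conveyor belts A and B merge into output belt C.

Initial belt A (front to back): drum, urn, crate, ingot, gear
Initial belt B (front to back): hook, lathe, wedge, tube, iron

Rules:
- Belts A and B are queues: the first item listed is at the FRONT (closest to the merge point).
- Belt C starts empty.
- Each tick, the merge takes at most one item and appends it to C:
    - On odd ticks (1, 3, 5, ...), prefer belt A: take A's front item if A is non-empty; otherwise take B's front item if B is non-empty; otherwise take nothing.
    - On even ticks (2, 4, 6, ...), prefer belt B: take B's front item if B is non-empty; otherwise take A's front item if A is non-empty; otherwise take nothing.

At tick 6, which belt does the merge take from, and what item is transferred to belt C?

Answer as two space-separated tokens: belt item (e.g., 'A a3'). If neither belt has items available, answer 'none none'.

Answer: B wedge

Derivation:
Tick 1: prefer A, take drum from A; A=[urn,crate,ingot,gear] B=[hook,lathe,wedge,tube,iron] C=[drum]
Tick 2: prefer B, take hook from B; A=[urn,crate,ingot,gear] B=[lathe,wedge,tube,iron] C=[drum,hook]
Tick 3: prefer A, take urn from A; A=[crate,ingot,gear] B=[lathe,wedge,tube,iron] C=[drum,hook,urn]
Tick 4: prefer B, take lathe from B; A=[crate,ingot,gear] B=[wedge,tube,iron] C=[drum,hook,urn,lathe]
Tick 5: prefer A, take crate from A; A=[ingot,gear] B=[wedge,tube,iron] C=[drum,hook,urn,lathe,crate]
Tick 6: prefer B, take wedge from B; A=[ingot,gear] B=[tube,iron] C=[drum,hook,urn,lathe,crate,wedge]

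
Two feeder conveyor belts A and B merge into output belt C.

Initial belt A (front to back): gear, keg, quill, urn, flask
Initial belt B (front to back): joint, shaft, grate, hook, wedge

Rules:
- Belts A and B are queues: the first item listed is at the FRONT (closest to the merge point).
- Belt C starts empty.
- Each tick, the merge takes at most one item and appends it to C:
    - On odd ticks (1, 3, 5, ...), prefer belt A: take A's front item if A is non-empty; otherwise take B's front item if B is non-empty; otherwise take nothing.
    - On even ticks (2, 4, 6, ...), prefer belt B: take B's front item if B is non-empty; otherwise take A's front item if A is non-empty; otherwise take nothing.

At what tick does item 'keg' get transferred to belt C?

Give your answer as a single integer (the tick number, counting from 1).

Tick 1: prefer A, take gear from A; A=[keg,quill,urn,flask] B=[joint,shaft,grate,hook,wedge] C=[gear]
Tick 2: prefer B, take joint from B; A=[keg,quill,urn,flask] B=[shaft,grate,hook,wedge] C=[gear,joint]
Tick 3: prefer A, take keg from A; A=[quill,urn,flask] B=[shaft,grate,hook,wedge] C=[gear,joint,keg]

Answer: 3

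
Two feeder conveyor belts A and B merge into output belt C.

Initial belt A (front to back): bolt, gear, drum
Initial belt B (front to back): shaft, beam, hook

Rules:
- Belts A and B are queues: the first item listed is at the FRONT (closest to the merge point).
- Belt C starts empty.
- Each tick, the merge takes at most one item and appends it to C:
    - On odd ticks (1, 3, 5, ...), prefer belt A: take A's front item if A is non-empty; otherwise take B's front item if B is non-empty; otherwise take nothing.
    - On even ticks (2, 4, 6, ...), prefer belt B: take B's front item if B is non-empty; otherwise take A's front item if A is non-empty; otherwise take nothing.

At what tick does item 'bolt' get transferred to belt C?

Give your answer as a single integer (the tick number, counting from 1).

Tick 1: prefer A, take bolt from A; A=[gear,drum] B=[shaft,beam,hook] C=[bolt]

Answer: 1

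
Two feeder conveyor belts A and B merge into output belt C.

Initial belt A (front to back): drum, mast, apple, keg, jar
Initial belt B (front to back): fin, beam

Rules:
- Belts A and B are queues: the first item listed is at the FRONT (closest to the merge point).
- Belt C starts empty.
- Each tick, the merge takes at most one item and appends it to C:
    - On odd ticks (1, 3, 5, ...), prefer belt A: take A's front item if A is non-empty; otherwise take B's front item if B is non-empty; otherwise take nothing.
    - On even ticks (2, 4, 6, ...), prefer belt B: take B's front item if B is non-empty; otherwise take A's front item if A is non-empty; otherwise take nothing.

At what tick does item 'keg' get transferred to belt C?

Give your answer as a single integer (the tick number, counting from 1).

Answer: 6

Derivation:
Tick 1: prefer A, take drum from A; A=[mast,apple,keg,jar] B=[fin,beam] C=[drum]
Tick 2: prefer B, take fin from B; A=[mast,apple,keg,jar] B=[beam] C=[drum,fin]
Tick 3: prefer A, take mast from A; A=[apple,keg,jar] B=[beam] C=[drum,fin,mast]
Tick 4: prefer B, take beam from B; A=[apple,keg,jar] B=[-] C=[drum,fin,mast,beam]
Tick 5: prefer A, take apple from A; A=[keg,jar] B=[-] C=[drum,fin,mast,beam,apple]
Tick 6: prefer B, take keg from A; A=[jar] B=[-] C=[drum,fin,mast,beam,apple,keg]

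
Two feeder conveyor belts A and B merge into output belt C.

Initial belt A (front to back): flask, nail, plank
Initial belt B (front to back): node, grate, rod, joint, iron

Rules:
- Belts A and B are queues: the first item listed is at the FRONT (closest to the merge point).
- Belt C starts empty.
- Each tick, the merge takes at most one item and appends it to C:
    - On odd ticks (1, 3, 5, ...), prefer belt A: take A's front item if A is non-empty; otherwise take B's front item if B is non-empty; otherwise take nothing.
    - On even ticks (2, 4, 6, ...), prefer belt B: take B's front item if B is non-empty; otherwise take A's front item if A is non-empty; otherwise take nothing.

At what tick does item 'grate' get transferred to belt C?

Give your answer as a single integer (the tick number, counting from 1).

Answer: 4

Derivation:
Tick 1: prefer A, take flask from A; A=[nail,plank] B=[node,grate,rod,joint,iron] C=[flask]
Tick 2: prefer B, take node from B; A=[nail,plank] B=[grate,rod,joint,iron] C=[flask,node]
Tick 3: prefer A, take nail from A; A=[plank] B=[grate,rod,joint,iron] C=[flask,node,nail]
Tick 4: prefer B, take grate from B; A=[plank] B=[rod,joint,iron] C=[flask,node,nail,grate]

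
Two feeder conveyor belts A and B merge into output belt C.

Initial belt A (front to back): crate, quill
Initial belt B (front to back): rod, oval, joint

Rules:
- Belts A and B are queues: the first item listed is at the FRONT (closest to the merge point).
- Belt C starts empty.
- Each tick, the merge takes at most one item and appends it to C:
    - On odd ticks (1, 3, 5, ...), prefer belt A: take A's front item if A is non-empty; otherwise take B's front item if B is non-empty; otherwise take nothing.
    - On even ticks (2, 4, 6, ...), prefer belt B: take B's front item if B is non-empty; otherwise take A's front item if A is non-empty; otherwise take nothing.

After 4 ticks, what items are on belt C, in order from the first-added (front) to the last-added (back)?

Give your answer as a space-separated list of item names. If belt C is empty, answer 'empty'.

Answer: crate rod quill oval

Derivation:
Tick 1: prefer A, take crate from A; A=[quill] B=[rod,oval,joint] C=[crate]
Tick 2: prefer B, take rod from B; A=[quill] B=[oval,joint] C=[crate,rod]
Tick 3: prefer A, take quill from A; A=[-] B=[oval,joint] C=[crate,rod,quill]
Tick 4: prefer B, take oval from B; A=[-] B=[joint] C=[crate,rod,quill,oval]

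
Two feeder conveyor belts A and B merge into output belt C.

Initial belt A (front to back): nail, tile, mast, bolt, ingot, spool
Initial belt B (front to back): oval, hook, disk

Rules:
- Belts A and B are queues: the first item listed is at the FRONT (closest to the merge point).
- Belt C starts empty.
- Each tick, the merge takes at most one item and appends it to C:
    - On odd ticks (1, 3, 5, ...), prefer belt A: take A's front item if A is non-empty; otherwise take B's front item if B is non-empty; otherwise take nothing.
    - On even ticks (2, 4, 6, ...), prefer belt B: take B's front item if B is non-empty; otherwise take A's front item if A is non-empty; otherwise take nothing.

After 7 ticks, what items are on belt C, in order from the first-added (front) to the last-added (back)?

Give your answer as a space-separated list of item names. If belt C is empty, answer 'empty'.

Tick 1: prefer A, take nail from A; A=[tile,mast,bolt,ingot,spool] B=[oval,hook,disk] C=[nail]
Tick 2: prefer B, take oval from B; A=[tile,mast,bolt,ingot,spool] B=[hook,disk] C=[nail,oval]
Tick 3: prefer A, take tile from A; A=[mast,bolt,ingot,spool] B=[hook,disk] C=[nail,oval,tile]
Tick 4: prefer B, take hook from B; A=[mast,bolt,ingot,spool] B=[disk] C=[nail,oval,tile,hook]
Tick 5: prefer A, take mast from A; A=[bolt,ingot,spool] B=[disk] C=[nail,oval,tile,hook,mast]
Tick 6: prefer B, take disk from B; A=[bolt,ingot,spool] B=[-] C=[nail,oval,tile,hook,mast,disk]
Tick 7: prefer A, take bolt from A; A=[ingot,spool] B=[-] C=[nail,oval,tile,hook,mast,disk,bolt]

Answer: nail oval tile hook mast disk bolt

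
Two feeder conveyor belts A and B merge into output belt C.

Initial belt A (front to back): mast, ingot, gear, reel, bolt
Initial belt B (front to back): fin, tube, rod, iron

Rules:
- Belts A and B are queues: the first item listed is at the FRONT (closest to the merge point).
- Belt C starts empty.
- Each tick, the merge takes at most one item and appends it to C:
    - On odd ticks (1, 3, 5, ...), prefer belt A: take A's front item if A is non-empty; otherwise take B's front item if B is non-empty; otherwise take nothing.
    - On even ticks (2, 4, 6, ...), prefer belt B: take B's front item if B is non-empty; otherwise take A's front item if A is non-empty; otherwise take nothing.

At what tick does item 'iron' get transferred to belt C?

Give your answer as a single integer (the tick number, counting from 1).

Tick 1: prefer A, take mast from A; A=[ingot,gear,reel,bolt] B=[fin,tube,rod,iron] C=[mast]
Tick 2: prefer B, take fin from B; A=[ingot,gear,reel,bolt] B=[tube,rod,iron] C=[mast,fin]
Tick 3: prefer A, take ingot from A; A=[gear,reel,bolt] B=[tube,rod,iron] C=[mast,fin,ingot]
Tick 4: prefer B, take tube from B; A=[gear,reel,bolt] B=[rod,iron] C=[mast,fin,ingot,tube]
Tick 5: prefer A, take gear from A; A=[reel,bolt] B=[rod,iron] C=[mast,fin,ingot,tube,gear]
Tick 6: prefer B, take rod from B; A=[reel,bolt] B=[iron] C=[mast,fin,ingot,tube,gear,rod]
Tick 7: prefer A, take reel from A; A=[bolt] B=[iron] C=[mast,fin,ingot,tube,gear,rod,reel]
Tick 8: prefer B, take iron from B; A=[bolt] B=[-] C=[mast,fin,ingot,tube,gear,rod,reel,iron]

Answer: 8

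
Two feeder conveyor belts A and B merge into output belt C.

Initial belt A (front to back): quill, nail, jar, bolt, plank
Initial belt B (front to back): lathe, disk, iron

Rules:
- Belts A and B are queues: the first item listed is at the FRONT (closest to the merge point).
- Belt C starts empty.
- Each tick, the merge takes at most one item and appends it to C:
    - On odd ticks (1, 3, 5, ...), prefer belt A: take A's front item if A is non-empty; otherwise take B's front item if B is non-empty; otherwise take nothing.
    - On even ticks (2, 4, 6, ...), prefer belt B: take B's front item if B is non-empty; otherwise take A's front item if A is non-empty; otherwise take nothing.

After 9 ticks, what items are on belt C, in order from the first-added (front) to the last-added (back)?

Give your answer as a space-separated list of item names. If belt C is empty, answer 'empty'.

Tick 1: prefer A, take quill from A; A=[nail,jar,bolt,plank] B=[lathe,disk,iron] C=[quill]
Tick 2: prefer B, take lathe from B; A=[nail,jar,bolt,plank] B=[disk,iron] C=[quill,lathe]
Tick 3: prefer A, take nail from A; A=[jar,bolt,plank] B=[disk,iron] C=[quill,lathe,nail]
Tick 4: prefer B, take disk from B; A=[jar,bolt,plank] B=[iron] C=[quill,lathe,nail,disk]
Tick 5: prefer A, take jar from A; A=[bolt,plank] B=[iron] C=[quill,lathe,nail,disk,jar]
Tick 6: prefer B, take iron from B; A=[bolt,plank] B=[-] C=[quill,lathe,nail,disk,jar,iron]
Tick 7: prefer A, take bolt from A; A=[plank] B=[-] C=[quill,lathe,nail,disk,jar,iron,bolt]
Tick 8: prefer B, take plank from A; A=[-] B=[-] C=[quill,lathe,nail,disk,jar,iron,bolt,plank]
Tick 9: prefer A, both empty, nothing taken; A=[-] B=[-] C=[quill,lathe,nail,disk,jar,iron,bolt,plank]

Answer: quill lathe nail disk jar iron bolt plank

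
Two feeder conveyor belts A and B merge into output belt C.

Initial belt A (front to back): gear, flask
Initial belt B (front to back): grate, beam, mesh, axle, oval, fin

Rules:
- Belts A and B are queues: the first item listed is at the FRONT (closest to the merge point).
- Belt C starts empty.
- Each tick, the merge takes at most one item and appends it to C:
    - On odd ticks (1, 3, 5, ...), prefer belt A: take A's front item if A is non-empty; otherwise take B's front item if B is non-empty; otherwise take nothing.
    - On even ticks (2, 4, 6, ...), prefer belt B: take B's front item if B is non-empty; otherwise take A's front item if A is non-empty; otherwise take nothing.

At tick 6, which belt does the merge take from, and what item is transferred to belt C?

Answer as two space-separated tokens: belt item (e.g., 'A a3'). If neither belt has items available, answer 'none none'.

Tick 1: prefer A, take gear from A; A=[flask] B=[grate,beam,mesh,axle,oval,fin] C=[gear]
Tick 2: prefer B, take grate from B; A=[flask] B=[beam,mesh,axle,oval,fin] C=[gear,grate]
Tick 3: prefer A, take flask from A; A=[-] B=[beam,mesh,axle,oval,fin] C=[gear,grate,flask]
Tick 4: prefer B, take beam from B; A=[-] B=[mesh,axle,oval,fin] C=[gear,grate,flask,beam]
Tick 5: prefer A, take mesh from B; A=[-] B=[axle,oval,fin] C=[gear,grate,flask,beam,mesh]
Tick 6: prefer B, take axle from B; A=[-] B=[oval,fin] C=[gear,grate,flask,beam,mesh,axle]

Answer: B axle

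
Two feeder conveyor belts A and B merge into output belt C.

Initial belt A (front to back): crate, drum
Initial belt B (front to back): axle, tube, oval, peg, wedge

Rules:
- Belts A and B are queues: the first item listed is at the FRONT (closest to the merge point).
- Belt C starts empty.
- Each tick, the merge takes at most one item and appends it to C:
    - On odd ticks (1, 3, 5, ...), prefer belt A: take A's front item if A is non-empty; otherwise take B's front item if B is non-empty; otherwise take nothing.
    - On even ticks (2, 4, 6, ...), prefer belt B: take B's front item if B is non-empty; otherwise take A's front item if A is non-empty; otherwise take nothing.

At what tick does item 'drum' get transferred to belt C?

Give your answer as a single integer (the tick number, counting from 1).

Tick 1: prefer A, take crate from A; A=[drum] B=[axle,tube,oval,peg,wedge] C=[crate]
Tick 2: prefer B, take axle from B; A=[drum] B=[tube,oval,peg,wedge] C=[crate,axle]
Tick 3: prefer A, take drum from A; A=[-] B=[tube,oval,peg,wedge] C=[crate,axle,drum]

Answer: 3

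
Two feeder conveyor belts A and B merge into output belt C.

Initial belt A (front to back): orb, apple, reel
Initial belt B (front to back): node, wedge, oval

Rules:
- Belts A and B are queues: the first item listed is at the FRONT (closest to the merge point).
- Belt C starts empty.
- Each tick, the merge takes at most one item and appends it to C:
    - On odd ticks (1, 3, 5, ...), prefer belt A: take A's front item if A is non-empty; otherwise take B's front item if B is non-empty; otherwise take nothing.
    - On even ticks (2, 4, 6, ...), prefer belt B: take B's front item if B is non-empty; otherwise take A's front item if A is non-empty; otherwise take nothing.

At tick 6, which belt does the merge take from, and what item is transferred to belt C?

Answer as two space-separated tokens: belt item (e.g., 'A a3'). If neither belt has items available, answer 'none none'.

Tick 1: prefer A, take orb from A; A=[apple,reel] B=[node,wedge,oval] C=[orb]
Tick 2: prefer B, take node from B; A=[apple,reel] B=[wedge,oval] C=[orb,node]
Tick 3: prefer A, take apple from A; A=[reel] B=[wedge,oval] C=[orb,node,apple]
Tick 4: prefer B, take wedge from B; A=[reel] B=[oval] C=[orb,node,apple,wedge]
Tick 5: prefer A, take reel from A; A=[-] B=[oval] C=[orb,node,apple,wedge,reel]
Tick 6: prefer B, take oval from B; A=[-] B=[-] C=[orb,node,apple,wedge,reel,oval]

Answer: B oval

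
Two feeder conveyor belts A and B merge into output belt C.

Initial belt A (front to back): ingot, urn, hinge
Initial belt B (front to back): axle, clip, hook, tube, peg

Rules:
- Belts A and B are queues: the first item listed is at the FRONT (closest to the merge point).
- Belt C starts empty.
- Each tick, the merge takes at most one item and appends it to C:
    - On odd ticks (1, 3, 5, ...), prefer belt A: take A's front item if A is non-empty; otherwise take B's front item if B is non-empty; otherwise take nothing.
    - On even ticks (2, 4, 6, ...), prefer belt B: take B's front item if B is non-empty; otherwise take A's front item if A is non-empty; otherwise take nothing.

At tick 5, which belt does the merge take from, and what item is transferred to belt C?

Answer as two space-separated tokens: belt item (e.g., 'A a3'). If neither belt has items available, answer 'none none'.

Tick 1: prefer A, take ingot from A; A=[urn,hinge] B=[axle,clip,hook,tube,peg] C=[ingot]
Tick 2: prefer B, take axle from B; A=[urn,hinge] B=[clip,hook,tube,peg] C=[ingot,axle]
Tick 3: prefer A, take urn from A; A=[hinge] B=[clip,hook,tube,peg] C=[ingot,axle,urn]
Tick 4: prefer B, take clip from B; A=[hinge] B=[hook,tube,peg] C=[ingot,axle,urn,clip]
Tick 5: prefer A, take hinge from A; A=[-] B=[hook,tube,peg] C=[ingot,axle,urn,clip,hinge]

Answer: A hinge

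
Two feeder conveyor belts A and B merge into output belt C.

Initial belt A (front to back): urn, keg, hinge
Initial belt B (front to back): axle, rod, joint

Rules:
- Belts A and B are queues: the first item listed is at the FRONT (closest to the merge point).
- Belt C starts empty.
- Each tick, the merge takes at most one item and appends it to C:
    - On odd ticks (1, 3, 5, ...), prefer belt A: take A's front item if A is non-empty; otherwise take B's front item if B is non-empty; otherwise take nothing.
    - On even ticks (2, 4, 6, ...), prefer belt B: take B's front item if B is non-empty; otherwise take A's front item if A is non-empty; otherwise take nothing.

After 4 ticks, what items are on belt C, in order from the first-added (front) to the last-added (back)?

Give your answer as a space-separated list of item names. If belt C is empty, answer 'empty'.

Tick 1: prefer A, take urn from A; A=[keg,hinge] B=[axle,rod,joint] C=[urn]
Tick 2: prefer B, take axle from B; A=[keg,hinge] B=[rod,joint] C=[urn,axle]
Tick 3: prefer A, take keg from A; A=[hinge] B=[rod,joint] C=[urn,axle,keg]
Tick 4: prefer B, take rod from B; A=[hinge] B=[joint] C=[urn,axle,keg,rod]

Answer: urn axle keg rod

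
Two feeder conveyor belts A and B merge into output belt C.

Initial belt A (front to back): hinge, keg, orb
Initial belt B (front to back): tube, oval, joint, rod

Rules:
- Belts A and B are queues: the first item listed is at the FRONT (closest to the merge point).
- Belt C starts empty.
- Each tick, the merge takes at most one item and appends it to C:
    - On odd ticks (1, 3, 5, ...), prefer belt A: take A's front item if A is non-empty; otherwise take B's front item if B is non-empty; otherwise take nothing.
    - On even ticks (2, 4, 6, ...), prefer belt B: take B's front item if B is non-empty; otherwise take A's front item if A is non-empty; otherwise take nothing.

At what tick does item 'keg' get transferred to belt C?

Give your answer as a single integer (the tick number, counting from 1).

Answer: 3

Derivation:
Tick 1: prefer A, take hinge from A; A=[keg,orb] B=[tube,oval,joint,rod] C=[hinge]
Tick 2: prefer B, take tube from B; A=[keg,orb] B=[oval,joint,rod] C=[hinge,tube]
Tick 3: prefer A, take keg from A; A=[orb] B=[oval,joint,rod] C=[hinge,tube,keg]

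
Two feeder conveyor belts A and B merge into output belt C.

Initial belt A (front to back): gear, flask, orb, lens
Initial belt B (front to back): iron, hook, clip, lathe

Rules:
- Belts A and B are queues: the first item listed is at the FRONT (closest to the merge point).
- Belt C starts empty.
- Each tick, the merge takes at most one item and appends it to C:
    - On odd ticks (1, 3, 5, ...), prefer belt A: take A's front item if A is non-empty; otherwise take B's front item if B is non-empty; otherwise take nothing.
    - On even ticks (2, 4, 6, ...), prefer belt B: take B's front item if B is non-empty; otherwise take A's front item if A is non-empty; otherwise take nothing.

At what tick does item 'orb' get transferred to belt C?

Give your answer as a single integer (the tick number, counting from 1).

Tick 1: prefer A, take gear from A; A=[flask,orb,lens] B=[iron,hook,clip,lathe] C=[gear]
Tick 2: prefer B, take iron from B; A=[flask,orb,lens] B=[hook,clip,lathe] C=[gear,iron]
Tick 3: prefer A, take flask from A; A=[orb,lens] B=[hook,clip,lathe] C=[gear,iron,flask]
Tick 4: prefer B, take hook from B; A=[orb,lens] B=[clip,lathe] C=[gear,iron,flask,hook]
Tick 5: prefer A, take orb from A; A=[lens] B=[clip,lathe] C=[gear,iron,flask,hook,orb]

Answer: 5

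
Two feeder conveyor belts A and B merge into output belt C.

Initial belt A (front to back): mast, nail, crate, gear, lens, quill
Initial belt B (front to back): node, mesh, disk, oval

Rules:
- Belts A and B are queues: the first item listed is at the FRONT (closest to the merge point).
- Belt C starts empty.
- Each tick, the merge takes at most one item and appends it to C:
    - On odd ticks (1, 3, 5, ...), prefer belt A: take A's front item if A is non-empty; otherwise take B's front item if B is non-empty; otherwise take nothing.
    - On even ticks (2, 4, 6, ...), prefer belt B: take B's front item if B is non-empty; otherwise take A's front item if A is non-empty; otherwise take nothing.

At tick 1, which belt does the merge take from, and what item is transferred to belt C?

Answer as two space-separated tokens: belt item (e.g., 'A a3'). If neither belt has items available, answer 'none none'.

Tick 1: prefer A, take mast from A; A=[nail,crate,gear,lens,quill] B=[node,mesh,disk,oval] C=[mast]

Answer: A mast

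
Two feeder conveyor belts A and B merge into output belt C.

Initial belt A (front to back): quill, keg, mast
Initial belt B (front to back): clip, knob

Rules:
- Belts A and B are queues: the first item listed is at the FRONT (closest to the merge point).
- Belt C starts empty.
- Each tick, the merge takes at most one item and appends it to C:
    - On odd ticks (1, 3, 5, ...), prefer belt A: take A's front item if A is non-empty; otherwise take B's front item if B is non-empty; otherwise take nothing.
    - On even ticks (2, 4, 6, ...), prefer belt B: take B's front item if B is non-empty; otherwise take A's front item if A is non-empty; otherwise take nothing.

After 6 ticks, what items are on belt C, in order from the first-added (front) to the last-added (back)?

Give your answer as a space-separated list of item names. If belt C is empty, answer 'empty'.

Answer: quill clip keg knob mast

Derivation:
Tick 1: prefer A, take quill from A; A=[keg,mast] B=[clip,knob] C=[quill]
Tick 2: prefer B, take clip from B; A=[keg,mast] B=[knob] C=[quill,clip]
Tick 3: prefer A, take keg from A; A=[mast] B=[knob] C=[quill,clip,keg]
Tick 4: prefer B, take knob from B; A=[mast] B=[-] C=[quill,clip,keg,knob]
Tick 5: prefer A, take mast from A; A=[-] B=[-] C=[quill,clip,keg,knob,mast]
Tick 6: prefer B, both empty, nothing taken; A=[-] B=[-] C=[quill,clip,keg,knob,mast]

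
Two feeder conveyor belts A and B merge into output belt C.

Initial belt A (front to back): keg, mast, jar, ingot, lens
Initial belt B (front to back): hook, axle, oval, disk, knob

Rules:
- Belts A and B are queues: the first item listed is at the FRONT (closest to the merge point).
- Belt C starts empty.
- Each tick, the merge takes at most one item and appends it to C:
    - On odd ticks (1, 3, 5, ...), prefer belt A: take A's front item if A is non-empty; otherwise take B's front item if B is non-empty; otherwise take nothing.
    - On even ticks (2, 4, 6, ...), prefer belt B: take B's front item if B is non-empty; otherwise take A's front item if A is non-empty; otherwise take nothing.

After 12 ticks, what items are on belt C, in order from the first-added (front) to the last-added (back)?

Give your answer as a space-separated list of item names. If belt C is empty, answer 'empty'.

Answer: keg hook mast axle jar oval ingot disk lens knob

Derivation:
Tick 1: prefer A, take keg from A; A=[mast,jar,ingot,lens] B=[hook,axle,oval,disk,knob] C=[keg]
Tick 2: prefer B, take hook from B; A=[mast,jar,ingot,lens] B=[axle,oval,disk,knob] C=[keg,hook]
Tick 3: prefer A, take mast from A; A=[jar,ingot,lens] B=[axle,oval,disk,knob] C=[keg,hook,mast]
Tick 4: prefer B, take axle from B; A=[jar,ingot,lens] B=[oval,disk,knob] C=[keg,hook,mast,axle]
Tick 5: prefer A, take jar from A; A=[ingot,lens] B=[oval,disk,knob] C=[keg,hook,mast,axle,jar]
Tick 6: prefer B, take oval from B; A=[ingot,lens] B=[disk,knob] C=[keg,hook,mast,axle,jar,oval]
Tick 7: prefer A, take ingot from A; A=[lens] B=[disk,knob] C=[keg,hook,mast,axle,jar,oval,ingot]
Tick 8: prefer B, take disk from B; A=[lens] B=[knob] C=[keg,hook,mast,axle,jar,oval,ingot,disk]
Tick 9: prefer A, take lens from A; A=[-] B=[knob] C=[keg,hook,mast,axle,jar,oval,ingot,disk,lens]
Tick 10: prefer B, take knob from B; A=[-] B=[-] C=[keg,hook,mast,axle,jar,oval,ingot,disk,lens,knob]
Tick 11: prefer A, both empty, nothing taken; A=[-] B=[-] C=[keg,hook,mast,axle,jar,oval,ingot,disk,lens,knob]
Tick 12: prefer B, both empty, nothing taken; A=[-] B=[-] C=[keg,hook,mast,axle,jar,oval,ingot,disk,lens,knob]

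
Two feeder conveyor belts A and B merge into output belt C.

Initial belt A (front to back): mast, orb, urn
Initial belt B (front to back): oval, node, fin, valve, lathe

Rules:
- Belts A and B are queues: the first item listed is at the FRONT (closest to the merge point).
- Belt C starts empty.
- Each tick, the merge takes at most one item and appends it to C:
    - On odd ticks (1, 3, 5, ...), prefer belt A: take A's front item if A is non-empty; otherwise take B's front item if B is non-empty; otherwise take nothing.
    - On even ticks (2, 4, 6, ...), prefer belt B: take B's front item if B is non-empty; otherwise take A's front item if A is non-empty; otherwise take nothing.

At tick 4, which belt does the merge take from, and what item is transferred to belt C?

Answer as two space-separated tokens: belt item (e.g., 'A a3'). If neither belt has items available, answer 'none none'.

Answer: B node

Derivation:
Tick 1: prefer A, take mast from A; A=[orb,urn] B=[oval,node,fin,valve,lathe] C=[mast]
Tick 2: prefer B, take oval from B; A=[orb,urn] B=[node,fin,valve,lathe] C=[mast,oval]
Tick 3: prefer A, take orb from A; A=[urn] B=[node,fin,valve,lathe] C=[mast,oval,orb]
Tick 4: prefer B, take node from B; A=[urn] B=[fin,valve,lathe] C=[mast,oval,orb,node]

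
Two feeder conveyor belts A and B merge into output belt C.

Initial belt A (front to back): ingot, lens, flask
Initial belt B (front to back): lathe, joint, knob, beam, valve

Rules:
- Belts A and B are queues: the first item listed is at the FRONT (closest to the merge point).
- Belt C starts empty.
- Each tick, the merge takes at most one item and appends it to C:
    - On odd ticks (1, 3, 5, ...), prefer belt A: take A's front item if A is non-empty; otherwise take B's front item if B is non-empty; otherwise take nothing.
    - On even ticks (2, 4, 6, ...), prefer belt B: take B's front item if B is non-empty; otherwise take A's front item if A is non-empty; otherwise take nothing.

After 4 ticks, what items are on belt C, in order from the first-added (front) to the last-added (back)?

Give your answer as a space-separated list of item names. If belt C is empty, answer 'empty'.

Tick 1: prefer A, take ingot from A; A=[lens,flask] B=[lathe,joint,knob,beam,valve] C=[ingot]
Tick 2: prefer B, take lathe from B; A=[lens,flask] B=[joint,knob,beam,valve] C=[ingot,lathe]
Tick 3: prefer A, take lens from A; A=[flask] B=[joint,knob,beam,valve] C=[ingot,lathe,lens]
Tick 4: prefer B, take joint from B; A=[flask] B=[knob,beam,valve] C=[ingot,lathe,lens,joint]

Answer: ingot lathe lens joint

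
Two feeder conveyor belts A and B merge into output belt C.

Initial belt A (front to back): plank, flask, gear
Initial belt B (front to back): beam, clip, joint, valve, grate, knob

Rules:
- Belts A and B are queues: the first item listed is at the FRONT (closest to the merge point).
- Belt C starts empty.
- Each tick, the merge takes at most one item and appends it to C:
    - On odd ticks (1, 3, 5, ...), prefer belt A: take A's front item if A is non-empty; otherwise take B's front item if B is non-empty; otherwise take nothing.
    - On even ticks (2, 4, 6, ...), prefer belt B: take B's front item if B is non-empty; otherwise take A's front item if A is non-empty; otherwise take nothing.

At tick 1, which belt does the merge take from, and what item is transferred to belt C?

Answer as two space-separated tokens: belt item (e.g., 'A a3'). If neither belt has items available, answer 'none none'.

Answer: A plank

Derivation:
Tick 1: prefer A, take plank from A; A=[flask,gear] B=[beam,clip,joint,valve,grate,knob] C=[plank]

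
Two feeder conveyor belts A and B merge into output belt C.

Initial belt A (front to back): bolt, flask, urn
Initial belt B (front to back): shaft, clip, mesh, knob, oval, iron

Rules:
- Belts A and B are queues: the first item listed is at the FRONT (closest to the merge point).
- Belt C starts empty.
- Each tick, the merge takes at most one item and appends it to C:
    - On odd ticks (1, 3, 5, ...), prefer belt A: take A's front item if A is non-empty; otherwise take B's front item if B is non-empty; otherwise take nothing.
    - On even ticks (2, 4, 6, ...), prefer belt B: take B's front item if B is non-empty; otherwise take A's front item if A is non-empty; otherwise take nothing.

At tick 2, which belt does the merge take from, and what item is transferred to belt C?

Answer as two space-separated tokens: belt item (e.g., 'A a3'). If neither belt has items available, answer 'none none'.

Answer: B shaft

Derivation:
Tick 1: prefer A, take bolt from A; A=[flask,urn] B=[shaft,clip,mesh,knob,oval,iron] C=[bolt]
Tick 2: prefer B, take shaft from B; A=[flask,urn] B=[clip,mesh,knob,oval,iron] C=[bolt,shaft]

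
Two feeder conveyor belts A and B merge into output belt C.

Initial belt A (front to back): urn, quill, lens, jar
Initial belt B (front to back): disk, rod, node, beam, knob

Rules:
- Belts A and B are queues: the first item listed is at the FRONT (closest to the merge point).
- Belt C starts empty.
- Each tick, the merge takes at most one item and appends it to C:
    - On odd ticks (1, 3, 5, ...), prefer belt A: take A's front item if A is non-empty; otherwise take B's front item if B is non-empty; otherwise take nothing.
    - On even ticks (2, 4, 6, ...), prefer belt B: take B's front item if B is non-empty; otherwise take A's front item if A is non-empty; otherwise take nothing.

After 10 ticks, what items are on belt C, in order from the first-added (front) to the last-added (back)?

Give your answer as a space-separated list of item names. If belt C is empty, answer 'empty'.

Answer: urn disk quill rod lens node jar beam knob

Derivation:
Tick 1: prefer A, take urn from A; A=[quill,lens,jar] B=[disk,rod,node,beam,knob] C=[urn]
Tick 2: prefer B, take disk from B; A=[quill,lens,jar] B=[rod,node,beam,knob] C=[urn,disk]
Tick 3: prefer A, take quill from A; A=[lens,jar] B=[rod,node,beam,knob] C=[urn,disk,quill]
Tick 4: prefer B, take rod from B; A=[lens,jar] B=[node,beam,knob] C=[urn,disk,quill,rod]
Tick 5: prefer A, take lens from A; A=[jar] B=[node,beam,knob] C=[urn,disk,quill,rod,lens]
Tick 6: prefer B, take node from B; A=[jar] B=[beam,knob] C=[urn,disk,quill,rod,lens,node]
Tick 7: prefer A, take jar from A; A=[-] B=[beam,knob] C=[urn,disk,quill,rod,lens,node,jar]
Tick 8: prefer B, take beam from B; A=[-] B=[knob] C=[urn,disk,quill,rod,lens,node,jar,beam]
Tick 9: prefer A, take knob from B; A=[-] B=[-] C=[urn,disk,quill,rod,lens,node,jar,beam,knob]
Tick 10: prefer B, both empty, nothing taken; A=[-] B=[-] C=[urn,disk,quill,rod,lens,node,jar,beam,knob]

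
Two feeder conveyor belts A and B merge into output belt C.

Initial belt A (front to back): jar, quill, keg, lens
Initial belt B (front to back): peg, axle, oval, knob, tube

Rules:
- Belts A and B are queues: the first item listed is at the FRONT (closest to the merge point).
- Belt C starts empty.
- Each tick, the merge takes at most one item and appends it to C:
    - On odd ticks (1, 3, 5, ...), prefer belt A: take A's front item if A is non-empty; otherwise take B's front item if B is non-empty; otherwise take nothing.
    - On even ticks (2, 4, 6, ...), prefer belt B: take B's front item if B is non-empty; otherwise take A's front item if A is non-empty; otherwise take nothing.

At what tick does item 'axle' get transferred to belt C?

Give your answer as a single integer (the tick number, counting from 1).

Answer: 4

Derivation:
Tick 1: prefer A, take jar from A; A=[quill,keg,lens] B=[peg,axle,oval,knob,tube] C=[jar]
Tick 2: prefer B, take peg from B; A=[quill,keg,lens] B=[axle,oval,knob,tube] C=[jar,peg]
Tick 3: prefer A, take quill from A; A=[keg,lens] B=[axle,oval,knob,tube] C=[jar,peg,quill]
Tick 4: prefer B, take axle from B; A=[keg,lens] B=[oval,knob,tube] C=[jar,peg,quill,axle]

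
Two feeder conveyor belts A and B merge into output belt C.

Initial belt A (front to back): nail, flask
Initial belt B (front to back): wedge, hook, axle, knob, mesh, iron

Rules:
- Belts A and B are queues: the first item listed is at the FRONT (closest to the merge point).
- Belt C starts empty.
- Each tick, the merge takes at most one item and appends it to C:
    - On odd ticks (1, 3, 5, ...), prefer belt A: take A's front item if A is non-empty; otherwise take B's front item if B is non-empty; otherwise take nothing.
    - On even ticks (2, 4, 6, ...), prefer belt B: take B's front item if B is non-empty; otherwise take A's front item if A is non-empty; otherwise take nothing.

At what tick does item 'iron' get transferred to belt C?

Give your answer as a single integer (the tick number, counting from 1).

Tick 1: prefer A, take nail from A; A=[flask] B=[wedge,hook,axle,knob,mesh,iron] C=[nail]
Tick 2: prefer B, take wedge from B; A=[flask] B=[hook,axle,knob,mesh,iron] C=[nail,wedge]
Tick 3: prefer A, take flask from A; A=[-] B=[hook,axle,knob,mesh,iron] C=[nail,wedge,flask]
Tick 4: prefer B, take hook from B; A=[-] B=[axle,knob,mesh,iron] C=[nail,wedge,flask,hook]
Tick 5: prefer A, take axle from B; A=[-] B=[knob,mesh,iron] C=[nail,wedge,flask,hook,axle]
Tick 6: prefer B, take knob from B; A=[-] B=[mesh,iron] C=[nail,wedge,flask,hook,axle,knob]
Tick 7: prefer A, take mesh from B; A=[-] B=[iron] C=[nail,wedge,flask,hook,axle,knob,mesh]
Tick 8: prefer B, take iron from B; A=[-] B=[-] C=[nail,wedge,flask,hook,axle,knob,mesh,iron]

Answer: 8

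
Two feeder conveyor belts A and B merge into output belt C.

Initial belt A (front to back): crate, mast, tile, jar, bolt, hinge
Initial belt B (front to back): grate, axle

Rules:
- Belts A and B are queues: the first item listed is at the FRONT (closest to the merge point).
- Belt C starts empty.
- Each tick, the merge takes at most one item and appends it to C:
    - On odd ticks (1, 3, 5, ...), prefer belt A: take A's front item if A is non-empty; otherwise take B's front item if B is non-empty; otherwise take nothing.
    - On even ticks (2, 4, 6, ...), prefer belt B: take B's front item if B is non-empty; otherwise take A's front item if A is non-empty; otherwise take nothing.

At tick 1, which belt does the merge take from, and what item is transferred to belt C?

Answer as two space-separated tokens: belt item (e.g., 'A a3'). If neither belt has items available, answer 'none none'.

Tick 1: prefer A, take crate from A; A=[mast,tile,jar,bolt,hinge] B=[grate,axle] C=[crate]

Answer: A crate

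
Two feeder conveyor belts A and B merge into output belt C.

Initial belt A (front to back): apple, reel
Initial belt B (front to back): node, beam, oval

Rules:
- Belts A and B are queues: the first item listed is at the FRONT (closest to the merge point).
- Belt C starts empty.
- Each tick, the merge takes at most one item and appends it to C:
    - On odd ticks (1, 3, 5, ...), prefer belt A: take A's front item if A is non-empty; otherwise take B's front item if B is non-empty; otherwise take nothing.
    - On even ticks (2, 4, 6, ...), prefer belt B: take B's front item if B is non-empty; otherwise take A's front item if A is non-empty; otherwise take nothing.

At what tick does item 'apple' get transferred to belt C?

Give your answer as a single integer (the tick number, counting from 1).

Tick 1: prefer A, take apple from A; A=[reel] B=[node,beam,oval] C=[apple]

Answer: 1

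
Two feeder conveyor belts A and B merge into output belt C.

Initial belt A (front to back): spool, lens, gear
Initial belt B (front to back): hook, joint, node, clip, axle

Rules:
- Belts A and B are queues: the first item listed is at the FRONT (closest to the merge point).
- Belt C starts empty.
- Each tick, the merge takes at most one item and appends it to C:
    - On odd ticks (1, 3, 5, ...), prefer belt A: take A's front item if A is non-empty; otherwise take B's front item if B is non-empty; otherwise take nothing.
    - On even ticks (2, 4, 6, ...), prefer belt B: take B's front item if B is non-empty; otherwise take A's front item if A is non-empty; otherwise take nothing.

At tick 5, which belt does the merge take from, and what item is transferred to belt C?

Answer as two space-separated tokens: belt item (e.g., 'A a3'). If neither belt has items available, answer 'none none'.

Tick 1: prefer A, take spool from A; A=[lens,gear] B=[hook,joint,node,clip,axle] C=[spool]
Tick 2: prefer B, take hook from B; A=[lens,gear] B=[joint,node,clip,axle] C=[spool,hook]
Tick 3: prefer A, take lens from A; A=[gear] B=[joint,node,clip,axle] C=[spool,hook,lens]
Tick 4: prefer B, take joint from B; A=[gear] B=[node,clip,axle] C=[spool,hook,lens,joint]
Tick 5: prefer A, take gear from A; A=[-] B=[node,clip,axle] C=[spool,hook,lens,joint,gear]

Answer: A gear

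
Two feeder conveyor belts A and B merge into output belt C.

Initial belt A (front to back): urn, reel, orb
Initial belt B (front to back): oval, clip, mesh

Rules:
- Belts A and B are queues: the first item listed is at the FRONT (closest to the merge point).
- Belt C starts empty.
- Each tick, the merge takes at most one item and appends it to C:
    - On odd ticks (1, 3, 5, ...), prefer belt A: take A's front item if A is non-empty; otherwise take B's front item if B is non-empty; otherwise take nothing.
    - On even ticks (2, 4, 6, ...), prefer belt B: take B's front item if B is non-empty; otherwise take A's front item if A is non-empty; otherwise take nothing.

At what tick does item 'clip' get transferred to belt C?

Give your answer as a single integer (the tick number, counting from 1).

Answer: 4

Derivation:
Tick 1: prefer A, take urn from A; A=[reel,orb] B=[oval,clip,mesh] C=[urn]
Tick 2: prefer B, take oval from B; A=[reel,orb] B=[clip,mesh] C=[urn,oval]
Tick 3: prefer A, take reel from A; A=[orb] B=[clip,mesh] C=[urn,oval,reel]
Tick 4: prefer B, take clip from B; A=[orb] B=[mesh] C=[urn,oval,reel,clip]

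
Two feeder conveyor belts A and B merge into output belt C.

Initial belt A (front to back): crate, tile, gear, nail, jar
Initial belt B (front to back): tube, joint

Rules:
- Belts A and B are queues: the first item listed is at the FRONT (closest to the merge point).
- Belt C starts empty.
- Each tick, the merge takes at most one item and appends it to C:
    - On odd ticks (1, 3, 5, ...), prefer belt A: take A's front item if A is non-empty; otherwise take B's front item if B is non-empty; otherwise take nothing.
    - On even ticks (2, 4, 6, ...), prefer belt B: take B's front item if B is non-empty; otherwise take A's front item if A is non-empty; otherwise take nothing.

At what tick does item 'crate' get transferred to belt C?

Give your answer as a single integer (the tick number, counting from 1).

Tick 1: prefer A, take crate from A; A=[tile,gear,nail,jar] B=[tube,joint] C=[crate]

Answer: 1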